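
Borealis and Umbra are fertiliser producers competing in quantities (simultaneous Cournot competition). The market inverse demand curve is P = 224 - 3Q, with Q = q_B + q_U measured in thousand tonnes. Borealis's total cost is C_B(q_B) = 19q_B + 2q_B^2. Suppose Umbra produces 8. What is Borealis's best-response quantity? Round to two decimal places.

With the rival's output fixed at 8, Borealis's profit is π_B = (224 - 3·8 - 3q_B)q_B - (19q_B + 2q_B²) = (200 - 3q_B)q_B - (19q_B + 2q_B²).
∂π_B/∂q_B = 181 - 10q_B = 0, so q_B = 181/10.

18.10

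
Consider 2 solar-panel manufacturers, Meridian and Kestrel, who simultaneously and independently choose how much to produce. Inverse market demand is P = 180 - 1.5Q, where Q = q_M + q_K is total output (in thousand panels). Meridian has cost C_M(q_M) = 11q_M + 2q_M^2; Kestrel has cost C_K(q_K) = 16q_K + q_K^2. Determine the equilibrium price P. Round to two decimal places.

111.60

Meridian's profit: π_M = (180 - 1.5Q)q_M - (11q_M + 2q_M²). Setting ∂π_M/∂q_M = 0: 169 - 7q_M - (3/2)(q_K) = 0.
Kestrel's profit: π_K = (180 - 1.5Q)q_K - (16q_K + q_K²). Setting ∂π_K/∂q_K = 0: 164 - 5q_K - (3/2)(q_M) = 0.
So q_M = (169 - (3/2)q_K)/7 and q_K = (164 - (3/2)q_M)/5.
Substituting one into the other gives q_M = 18.2901 and q_K = 27.3130.
Total output Q = 45.6031, so price P = 180 - (3/2)·45.6031 = 111.5954.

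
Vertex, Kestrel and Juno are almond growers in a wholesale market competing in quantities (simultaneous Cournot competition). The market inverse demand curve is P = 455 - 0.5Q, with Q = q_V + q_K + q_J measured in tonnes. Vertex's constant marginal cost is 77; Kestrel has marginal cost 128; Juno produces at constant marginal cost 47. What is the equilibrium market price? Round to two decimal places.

Vertex's profit: π_V = (455 - 0.5Q)q_V - (77q_V). Setting ∂π_V/∂q_V = 0: 378 - q_V - (1/2)(q_K + q_J) = 0.
Kestrel's first-order condition: 327 - q_K - (1/2)(q_V + q_J) = 0.
Juno's profit: π_J = (455 - 0.5Q)q_J - (47q_J). Setting ∂π_J/∂q_J = 0: 408 - q_J - (1/2)(q_V + q_K) = 0.
Summing all 3 equations gives 1113 − 2Q = 0, hence Q = 1113/2.
Back-substituting: q_V = (378 − 1113/4)/(1/2) = 399/2, q_K = (327 − 1113/4)/(1/2) = 195/2, q_J = (408 − 1113/4)/(1/2) = 519/2.
Total output Q = 1113/2, so price P = 455 - (1/2)·(1113/2) = 707/4.

176.75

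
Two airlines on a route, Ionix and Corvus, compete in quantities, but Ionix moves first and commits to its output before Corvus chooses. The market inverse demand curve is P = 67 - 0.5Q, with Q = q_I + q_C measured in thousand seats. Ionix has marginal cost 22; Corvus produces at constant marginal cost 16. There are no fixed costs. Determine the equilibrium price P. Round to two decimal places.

The follower Corvus best-responds to any q_I: π_C = (67 - 0.5Q)q_C - 16q_C.
∂π_C/∂q_C = 51 - (1/2)q_I - q_C = 0 gives the reaction function q_C = (51 - (1/2)q_I).
Ionix substitutes q_C(q_I) into its own profit: π_I = q_I(67 - (1/2)q_I - (51 - (1/2)q_I)/2) - 22q_I = (83/2 - (1/4)q_I)q_I - 22q_I.
The leader's first-order condition 39/2 - (1/2)q_I = 0 yields q_I = 39.
Then q_C = (51 - (1/2)·39) = 63/2.
Total output Q = 141/2, so price P = 67 - (1/2)·(141/2) = 127/4.

31.75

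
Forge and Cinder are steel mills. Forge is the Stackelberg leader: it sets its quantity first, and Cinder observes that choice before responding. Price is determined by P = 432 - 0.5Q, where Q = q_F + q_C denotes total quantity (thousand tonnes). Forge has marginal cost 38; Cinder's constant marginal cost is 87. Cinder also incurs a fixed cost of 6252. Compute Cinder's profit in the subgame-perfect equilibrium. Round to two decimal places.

The follower Cinder best-responds to any q_F: π_C = (432 - 0.5Q)q_C - 87q_C.
Setting the follower's marginal profit to zero, 345 - (1/2)q_F - q_C = 0, i.e. q_C = (345 - (1/2)q_F).
The leader anticipates this reaction. Substituting into P = 432 - 0.5Q gives P = 519/2 - (1/4)q_F, so π_F = (519/2 - (1/4)q_F)q_F - 38q_F.
The leader's first-order condition 443/2 - (1/2)q_F = 0 yields q_F = 443.
Then q_C = (345 - (1/2)·443) = 247/2.
Price P = 432 - (1/2)·(1133/2) = 595/4.
Cinder's profit: (595/4 - 87)·(247/2) - 6252 = 1374.1250.

1374.13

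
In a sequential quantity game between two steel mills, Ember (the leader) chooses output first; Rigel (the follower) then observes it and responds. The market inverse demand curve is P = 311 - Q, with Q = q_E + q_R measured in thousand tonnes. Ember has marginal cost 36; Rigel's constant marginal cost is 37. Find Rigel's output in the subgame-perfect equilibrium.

68

The follower Rigel best-responds to any q_E: π_R = (311 - Q)q_R - 37q_R.
∂π_R/∂q_R = 274 - q_E - 2q_R = 0 gives the reaction function q_R = (274 - q_E)/2.
Ember substitutes q_R(q_E) into its own profit: π_E = q_E(311 - q_E - (274 - q_E)/2) - 36q_E = (174 - (1/2)q_E)q_E - 36q_E.
Leader FOC: 138 - q_E = 0, so q_E = 138.
Then q_R = (274 - 138)/2 = 68.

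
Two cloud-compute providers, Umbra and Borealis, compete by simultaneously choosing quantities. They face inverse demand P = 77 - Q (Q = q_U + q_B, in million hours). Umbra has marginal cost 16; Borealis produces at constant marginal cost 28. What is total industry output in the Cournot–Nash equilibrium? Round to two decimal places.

36.67

Umbra's profit: π_U = (77 - Q)q_U - (16q_U). Setting ∂π_U/∂q_U = 0: 61 - 2q_U - (q_B) = 0.
Borealis's profit: π_B = (77 - Q)q_B - (28q_B). Setting ∂π_B/∂q_B = 0: 49 - 2q_B - (q_U) = 0.
So q_U = (61 - q_B)/2 and q_B = (49 - q_U)/2.
Substituting one into the other gives q_U = 73/3 and q_B = 37/3.
Total output Q = 73/3 + 37/3 = 110/3.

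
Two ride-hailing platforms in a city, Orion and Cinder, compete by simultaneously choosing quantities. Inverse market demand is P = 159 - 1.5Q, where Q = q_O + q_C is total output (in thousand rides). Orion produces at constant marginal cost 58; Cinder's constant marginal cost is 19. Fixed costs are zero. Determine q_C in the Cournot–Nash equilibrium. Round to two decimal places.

Orion's profit: π_O = (159 - 1.5Q)q_O - (58q_O). Setting ∂π_O/∂q_O = 0: 101 - 3q_O - (3/2)(q_C) = 0.
Cinder's first-order condition: 140 - 3q_C - (3/2)(q_O) = 0.
Best responses: q_O = (101 - (3/2)q_C)/3, q_C = (140 - (3/2)q_O)/3.
Substituting one into the other gives q_O = 124/9 and q_C = 358/9.

39.78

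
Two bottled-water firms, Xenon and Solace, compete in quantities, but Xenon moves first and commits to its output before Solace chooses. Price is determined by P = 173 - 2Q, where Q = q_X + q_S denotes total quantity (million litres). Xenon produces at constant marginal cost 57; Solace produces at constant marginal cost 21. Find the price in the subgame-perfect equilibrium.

Solve by backward induction. Given q_X, the follower Solace maximises π_S = (173 - 2q_X - 2q_S)q_S - 21q_S.
Follower FOC: 152 - 2q_X - 4q_S = 0, so q_S(q_X) = (152 - 2q_X)/4.
Xenon substitutes q_S(q_X) into its own profit: π_X = q_X(173 - 2q_X - (152 - 2q_X)/2) - 57q_X = (97 - q_X)q_X - 57q_X.
Leader FOC: 40 - 2q_X = 0, so q_X = 20.
Then q_S = (152 - 2·20)/4 = 28.
Total output Q = 48, so price P = 173 - 2·48 = 77.

77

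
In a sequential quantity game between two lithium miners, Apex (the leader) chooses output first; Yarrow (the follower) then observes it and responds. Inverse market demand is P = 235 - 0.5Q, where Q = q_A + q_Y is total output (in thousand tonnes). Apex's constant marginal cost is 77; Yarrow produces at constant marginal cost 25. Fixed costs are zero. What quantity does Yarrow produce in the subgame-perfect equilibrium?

Solve by backward induction. Given q_A, the follower Yarrow maximises π_Y = (235 - (1/2)q_A - (1/2)q_Y)q_Y - 25q_Y.
∂π_Y/∂q_Y = 210 - (1/2)q_A - q_Y = 0 gives the reaction function q_Y = (210 - (1/2)q_A).
Apex substitutes q_Y(q_A) into its own profit: π_A = q_A(235 - (1/2)q_A - (210 - (1/2)q_A)/2) - 77q_A = (130 - (1/4)q_A)q_A - 77q_A.
Maximising: ∂π_A/∂q_A = 53 - (1/2)q_A = 0, giving q_A = 106.
Then q_Y = (210 - (1/2)·106) = 157.

157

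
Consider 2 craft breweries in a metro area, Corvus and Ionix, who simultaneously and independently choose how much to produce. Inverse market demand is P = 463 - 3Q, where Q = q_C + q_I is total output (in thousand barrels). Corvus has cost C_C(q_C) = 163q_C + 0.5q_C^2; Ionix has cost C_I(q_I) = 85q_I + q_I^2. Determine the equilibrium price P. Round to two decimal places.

270.74

Corvus's profit: π_C = (463 - 3Q)q_C - (163q_C + (1/2)q_C²). Setting ∂π_C/∂q_C = 0: 300 - 7q_C - 3(q_I) = 0.
Ionix's profit: π_I = (463 - 3Q)q_I - (85q_I + q_I²). Setting ∂π_I/∂q_I = 0: 378 - 8q_I - 3(q_C) = 0.
Rearranging gives the reaction functions q_C = (300 - 3q_I)/7 and q_I = (378 - 3q_C)/8.
Solving the pair: q_C = 1266/47, q_I = 1746/47.
Total output Q = 64.0851, so price P = 463 - 3·64.0851 = 270.7447.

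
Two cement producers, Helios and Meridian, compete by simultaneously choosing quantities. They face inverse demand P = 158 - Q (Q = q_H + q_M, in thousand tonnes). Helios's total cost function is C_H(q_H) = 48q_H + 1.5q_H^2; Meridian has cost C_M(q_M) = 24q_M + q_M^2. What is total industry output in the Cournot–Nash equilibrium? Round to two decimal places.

Helios's profit: π_H = (158 - Q)q_H - (48q_H + (3/2)q_H²). Setting ∂π_H/∂q_H = 0: 110 - 5q_H - (q_M) = 0.
Meridian's first-order condition: 134 - 4q_M - (q_H) = 0.
Rearranging gives the reaction functions q_H = (110 - q_M)/5 and q_M = (134 - q_H)/4.
Solving the pair: q_H = 306/19, q_M = 560/19.
Total output Q = 306/19 + 560/19 = 866/19.

45.58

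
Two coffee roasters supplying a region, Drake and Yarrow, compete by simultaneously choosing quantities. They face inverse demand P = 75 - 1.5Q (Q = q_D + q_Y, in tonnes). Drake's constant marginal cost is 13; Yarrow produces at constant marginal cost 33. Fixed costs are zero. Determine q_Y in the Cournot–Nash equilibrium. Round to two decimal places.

4.89

Drake's profit: π_D = (75 - 1.5Q)q_D - (13q_D). Setting ∂π_D/∂q_D = 0: 62 - 3q_D - (3/2)(q_Y) = 0.
Yarrow's first-order condition: 42 - 3q_Y - (3/2)(q_D) = 0.
So q_D = (62 - (3/2)q_Y)/3 and q_Y = (42 - (3/2)q_D)/3.
Solving the pair: q_D = 164/9, q_Y = 44/9.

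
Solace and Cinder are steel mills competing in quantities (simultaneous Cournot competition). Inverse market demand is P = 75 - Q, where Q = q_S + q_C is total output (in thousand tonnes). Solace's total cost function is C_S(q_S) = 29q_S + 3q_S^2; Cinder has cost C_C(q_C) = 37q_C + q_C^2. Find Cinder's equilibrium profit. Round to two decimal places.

138.53

Solace's profit: π_S = (75 - Q)q_S - (29q_S + 3q_S²). Setting ∂π_S/∂q_S = 0: 46 - 8q_S - (q_C) = 0.
Cinder's first-order condition: 38 - 4q_C - (q_S) = 0.
So q_S = (46 - q_C)/8 and q_C = (38 - q_S)/4.
Substituting one into the other gives q_S = 146/31 and q_C = 258/31.
Price P = 75 - 404/31 = 1921/31.
Cinder's profit: (1921/31)·(258/31) - 37·(258/31) - (258/31)² = 138.5307.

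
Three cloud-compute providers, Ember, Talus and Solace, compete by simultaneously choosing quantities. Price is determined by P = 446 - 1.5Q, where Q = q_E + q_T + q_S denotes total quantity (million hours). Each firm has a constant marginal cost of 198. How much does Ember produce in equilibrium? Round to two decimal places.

41.33

A representative firm's profit is π_i = q_i(446 - 1.5Q) - 198q_i.
First-order condition (treating rivals' output as given): 248 - 3q_i - (3/2)·Σ_{j≠i} q_j = 0.
By symmetry each firm produces the same amount; substituting Σ_{j≠i} q_j = 2q_i yields q_i = 248/6 = 124/3.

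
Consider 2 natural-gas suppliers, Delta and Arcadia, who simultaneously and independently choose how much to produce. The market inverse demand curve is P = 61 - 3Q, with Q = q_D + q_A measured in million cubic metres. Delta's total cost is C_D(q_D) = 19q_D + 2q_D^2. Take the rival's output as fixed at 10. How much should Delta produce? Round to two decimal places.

With the rival's output fixed at 10, Delta's profit is π_D = (61 - 3·10 - 3q_D)q_D - (19q_D + 2q_D²) = (31 - 3q_D)q_D - (19q_D + 2q_D²).
∂π_D/∂q_D = 12 - 10q_D = 0, so q_D = 6/5.

1.20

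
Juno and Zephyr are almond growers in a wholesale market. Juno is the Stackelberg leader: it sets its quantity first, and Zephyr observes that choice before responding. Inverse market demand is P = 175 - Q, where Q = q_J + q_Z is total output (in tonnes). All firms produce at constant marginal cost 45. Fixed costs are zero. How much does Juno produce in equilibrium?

The follower Zephyr best-responds to any q_J: π_Z = (175 - Q)q_Z - 45q_Z.
Setting the follower's marginal profit to zero, 130 - q_J - 2q_Z = 0, i.e. q_Z = (130 - q_J)/2.
Juno substitutes q_Z(q_J) into its own profit: π_J = q_J(175 - q_J - (130 - q_J)/2) - 45q_J = (110 - (1/2)q_J)q_J - 45q_J.
Leader FOC: 65 - q_J = 0, so q_J = 65.
Then q_Z = (130 - 65)/2 = 65/2.

65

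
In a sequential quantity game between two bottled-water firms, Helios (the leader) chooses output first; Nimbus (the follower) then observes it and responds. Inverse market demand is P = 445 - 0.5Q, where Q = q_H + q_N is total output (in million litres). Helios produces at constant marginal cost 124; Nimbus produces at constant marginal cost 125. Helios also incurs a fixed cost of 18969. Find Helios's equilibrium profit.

The follower Nimbus best-responds to any q_H: π_N = (445 - 0.5Q)q_N - 125q_N.
Setting the follower's marginal profit to zero, 320 - (1/2)q_H - q_N = 0, i.e. q_N = (320 - (1/2)q_H).
Helios substitutes q_N(q_H) into its own profit: π_H = q_H(445 - (1/2)q_H - (320 - (1/2)q_H)/2) - 124q_H = (285 - (1/4)q_H)q_H - 124q_H.
Maximising: ∂π_H/∂q_H = 161 - (1/2)q_H = 0, giving q_H = 322.
Then q_N = (320 - (1/2)·322) = 159.
Price P = 445 - (1/2)·481 = 409/2.
Helios's profit: (409/2 - 124)·322 - 18969 = 6952.

6952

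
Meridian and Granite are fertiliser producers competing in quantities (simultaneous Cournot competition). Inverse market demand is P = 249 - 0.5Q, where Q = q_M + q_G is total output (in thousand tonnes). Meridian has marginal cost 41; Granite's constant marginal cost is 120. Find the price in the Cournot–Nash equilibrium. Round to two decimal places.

Meridian's profit: π_M = (249 - 0.5Q)q_M - (41q_M). Setting ∂π_M/∂q_M = 0: 208 - q_M - (1/2)(q_G) = 0.
Granite's profit: π_G = (249 - 0.5Q)q_G - (120q_G). Setting ∂π_G/∂q_G = 0: 129 - q_G - (1/2)(q_M) = 0.
So q_M = (208 - (1/2)q_G) and q_G = (129 - (1/2)q_M).
Solving the pair: q_M = 574/3, q_G = 100/3.
Total output Q = 674/3, so price P = 249 - (1/2)·(674/3) = 410/3.

136.67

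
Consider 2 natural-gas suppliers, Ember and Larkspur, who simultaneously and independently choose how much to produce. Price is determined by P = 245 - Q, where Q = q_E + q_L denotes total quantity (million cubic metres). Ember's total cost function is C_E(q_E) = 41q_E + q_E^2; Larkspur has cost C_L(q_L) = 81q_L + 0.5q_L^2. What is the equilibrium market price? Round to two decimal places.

Ember's profit: π_E = (245 - Q)q_E - (41q_E + q_E²). Setting ∂π_E/∂q_E = 0: 204 - 4q_E - (q_L) = 0.
Larkspur's first-order condition: 164 - 3q_L - (q_E) = 0.
Rearranging gives the reaction functions q_E = (204 - q_L)/4 and q_L = (164 - q_E)/3.
Substituting one into the other gives q_E = 448/11 and q_L = 452/11.
Total output Q = 900/11, so price P = 245 - 900/11 = 1795/11.

163.18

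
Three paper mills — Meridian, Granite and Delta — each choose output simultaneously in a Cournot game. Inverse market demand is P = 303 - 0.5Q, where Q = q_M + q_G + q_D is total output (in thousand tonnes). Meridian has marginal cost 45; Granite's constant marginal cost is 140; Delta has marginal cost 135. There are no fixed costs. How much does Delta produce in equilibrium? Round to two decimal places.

Meridian's profit: π_M = (303 - 0.5Q)q_M - (45q_M). Setting ∂π_M/∂q_M = 0: 258 - q_M - (1/2)(q_G + q_D) = 0.
Granite's profit: π_G = (303 - 0.5Q)q_G - (140q_G). Setting ∂π_G/∂q_G = 0: 163 - q_G - (1/2)(q_M + q_D) = 0.
Delta's first-order condition: 168 - q_D - (1/2)(q_M + q_G) = 0.
Adding the 3 conditions: 589 − Q − Q = 0, i.e. Q = 589/2.
Back-substituting: q_M = (258 − 589/4)/(1/2) = 443/2, q_G = (163 − 589/4)/(1/2) = 63/2, q_D = (168 − 589/4)/(1/2) = 83/2.

41.50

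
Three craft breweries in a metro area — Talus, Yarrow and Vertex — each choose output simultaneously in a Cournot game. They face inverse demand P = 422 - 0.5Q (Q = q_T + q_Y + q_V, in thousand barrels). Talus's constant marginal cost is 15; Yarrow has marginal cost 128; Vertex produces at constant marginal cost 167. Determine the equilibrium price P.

183

Talus's profit: π_T = (422 - 0.5Q)q_T - (15q_T). Setting ∂π_T/∂q_T = 0: 407 - q_T - (1/2)(q_Y + q_V) = 0.
Yarrow's first-order condition: 294 - q_Y - (1/2)(q_T + q_V) = 0.
Vertex's first-order condition: 255 - q_V - (1/2)(q_T + q_Y) = 0.
Summing all 3 equations gives 956 − 2Q = 0, hence Q = 478.
Back-substituting: q_T = (407 − 239)/(1/2) = 336, q_Y = (294 − 239)/(1/2) = 110, q_V = (255 − 239)/(1/2) = 32.
Total output Q = 478, so price P = 422 - (1/2)·478 = 183.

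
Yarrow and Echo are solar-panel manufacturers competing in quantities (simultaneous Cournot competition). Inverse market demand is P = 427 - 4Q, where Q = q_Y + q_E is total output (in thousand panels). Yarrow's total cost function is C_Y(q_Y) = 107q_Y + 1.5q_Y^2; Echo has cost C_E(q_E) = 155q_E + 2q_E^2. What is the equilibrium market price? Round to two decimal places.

273.07

Yarrow's profit: π_Y = (427 - 4Q)q_Y - (107q_Y + (3/2)q_Y²). Setting ∂π_Y/∂q_Y = 0: 320 - 11q_Y - 4(q_E) = 0.
Echo's first-order condition: 272 - 12q_E - 4(q_Y) = 0.
So q_Y = (320 - 4q_E)/11 and q_E = (272 - 4q_Y)/12.
Substituting one into the other gives q_Y = 688/29 and q_E = 428/29.
Total output Q = 1116/29, so price P = 427 - 4·(1116/29) = 273.0690.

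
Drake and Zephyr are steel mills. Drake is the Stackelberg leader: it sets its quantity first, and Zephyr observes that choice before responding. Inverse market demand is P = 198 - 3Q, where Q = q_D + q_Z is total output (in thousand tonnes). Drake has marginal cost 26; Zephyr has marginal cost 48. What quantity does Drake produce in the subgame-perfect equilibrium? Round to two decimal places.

32.33

Solve by backward induction. Given q_D, the follower Zephyr maximises π_Z = (198 - 3q_D - 3q_Z)q_Z - 48q_Z.
Setting the follower's marginal profit to zero, 150 - 3q_D - 6q_Z = 0, i.e. q_Z = (150 - 3q_D)/6.
The leader anticipates this reaction. Substituting into P = 198 - 3Q gives P = 123 - (3/2)q_D, so π_D = (123 - (3/2)q_D)q_D - 26q_D.
Leader FOC: 97 - 3q_D = 0, so q_D = 97/3.
Then q_Z = (150 - 3·(97/3))/6 = 53/6.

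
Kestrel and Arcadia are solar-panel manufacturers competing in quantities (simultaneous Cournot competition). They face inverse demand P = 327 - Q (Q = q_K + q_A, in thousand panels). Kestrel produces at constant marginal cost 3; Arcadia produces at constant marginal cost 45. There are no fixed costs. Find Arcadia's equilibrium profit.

Kestrel's profit: π_K = (327 - Q)q_K - (3q_K). Setting ∂π_K/∂q_K = 0: 324 - 2q_K - (q_A) = 0.
Arcadia's profit: π_A = (327 - Q)q_A - (45q_A). Setting ∂π_A/∂q_A = 0: 282 - 2q_A - (q_K) = 0.
Best responses: q_K = (324 - q_A)/2, q_A = (282 - q_K)/2.
Solving the pair: q_K = 122, q_A = 80.
Price P = 327 - 202 = 125.
Arcadia's profit: (125 - 45)·80 = 6400.

6400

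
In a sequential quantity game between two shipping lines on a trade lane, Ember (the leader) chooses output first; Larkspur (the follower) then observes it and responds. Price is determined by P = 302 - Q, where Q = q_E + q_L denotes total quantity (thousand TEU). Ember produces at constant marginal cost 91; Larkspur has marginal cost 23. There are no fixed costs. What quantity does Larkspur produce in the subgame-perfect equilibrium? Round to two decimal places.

103.75

The follower Larkspur best-responds to any q_E: π_L = (302 - Q)q_L - 23q_L.
∂π_L/∂q_L = 279 - q_E - 2q_L = 0 gives the reaction function q_L = (279 - q_E)/2.
Ember substitutes q_L(q_E) into its own profit: π_E = q_E(302 - q_E - (279 - q_E)/2) - 91q_E = (325/2 - (1/2)q_E)q_E - 91q_E.
Leader FOC: 143/2 - q_E = 0, so q_E = 143/2.
Then q_L = (279 - 143/2)/2 = 415/4.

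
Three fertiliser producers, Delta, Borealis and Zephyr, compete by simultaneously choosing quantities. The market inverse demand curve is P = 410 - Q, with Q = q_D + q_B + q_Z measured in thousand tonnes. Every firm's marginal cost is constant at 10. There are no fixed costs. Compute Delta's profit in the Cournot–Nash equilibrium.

Each firm earns π_i = (410 - Q)q_i - 10q_i.
First-order condition (treating rivals' output as given): 400 - 2q_i - Σ_{j≠i} q_j = 0.
By symmetry each firm produces the same amount; substituting Σ_{j≠i} q_j = 2q_i yields q_i = 400/4 = 100.
Price P = 410 - 300 = 110.
Delta's profit: (110 - 10)·100 = 10000.

10000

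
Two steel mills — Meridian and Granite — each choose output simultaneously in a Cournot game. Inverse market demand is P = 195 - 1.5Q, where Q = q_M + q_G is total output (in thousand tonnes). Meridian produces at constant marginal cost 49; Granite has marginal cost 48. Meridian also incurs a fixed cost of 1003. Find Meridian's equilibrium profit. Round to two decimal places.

Meridian's profit: π_M = (195 - 1.5Q)q_M - (49q_M). Setting ∂π_M/∂q_M = 0: 146 - 3q_M - (3/2)(q_G) = 0.
Granite's profit: π_G = (195 - 1.5Q)q_G - (48q_G). Setting ∂π_G/∂q_G = 0: 147 - 3q_G - (3/2)(q_M) = 0.
Best responses: q_M = (146 - (3/2)q_G)/3, q_G = (147 - (3/2)q_M)/3.
Solving the pair: q_M = 290/9, q_G = 296/9.
Price P = 195 - (3/2)·(586/9) = 292/3.
Meridian's profit: (292/3 - 49)·(290/9) - 1003 = 554.4074.

554.41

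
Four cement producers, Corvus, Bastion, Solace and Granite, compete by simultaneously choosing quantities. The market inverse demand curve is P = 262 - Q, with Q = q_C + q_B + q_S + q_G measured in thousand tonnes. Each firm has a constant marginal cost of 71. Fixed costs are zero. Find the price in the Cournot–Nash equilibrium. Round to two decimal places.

109.20

Each firm earns π_i = (262 - Q)q_i - 71q_i.
Setting ∂π_i/∂q_i = 0 with rivals' quantities fixed: 191 - 2q_i - Σ_{j≠i} q_j = 0.
By symmetry each firm produces the same amount; substituting Σ_{j≠i} q_j = 3q_i yields q_i = 191/5.
Total output Q = 764/5, so price P = 262 - 764/5 = 546/5.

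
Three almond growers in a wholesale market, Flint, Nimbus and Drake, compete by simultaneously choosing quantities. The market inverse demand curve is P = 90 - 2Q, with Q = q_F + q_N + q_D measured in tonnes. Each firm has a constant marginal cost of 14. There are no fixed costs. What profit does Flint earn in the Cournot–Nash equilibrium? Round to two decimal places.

A representative firm's profit is π_i = q_i(90 - 2Q) - 14q_i.
Setting ∂π_i/∂q_i = 0 with rivals' quantities fixed: 76 - 4q_i - 2·Σ_{j≠i} q_j = 0.
With identical firms every q_j equals q_i, so Σ_{j≠i} q_j = 2q_i and 76 = 8q_i, giving q_i = 19/2.
Price P = 90 - 2·(57/2) = 33.
Flint's profit: (33 - 14)·(19/2) = 361/2.

180.50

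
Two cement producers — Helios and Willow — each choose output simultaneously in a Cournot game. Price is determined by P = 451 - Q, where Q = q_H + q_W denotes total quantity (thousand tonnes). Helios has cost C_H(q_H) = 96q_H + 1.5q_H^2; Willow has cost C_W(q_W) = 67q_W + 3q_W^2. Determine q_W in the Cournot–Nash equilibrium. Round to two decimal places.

40.13

Helios's profit: π_H = (451 - Q)q_H - (96q_H + (3/2)q_H²). Setting ∂π_H/∂q_H = 0: 355 - 5q_H - (q_W) = 0.
Willow's first-order condition: 384 - 8q_W - (q_H) = 0.
Best responses: q_H = (355 - q_W)/5, q_W = (384 - q_H)/8.
Substituting one into the other gives q_H = 62.9744 and q_W = 1565/39.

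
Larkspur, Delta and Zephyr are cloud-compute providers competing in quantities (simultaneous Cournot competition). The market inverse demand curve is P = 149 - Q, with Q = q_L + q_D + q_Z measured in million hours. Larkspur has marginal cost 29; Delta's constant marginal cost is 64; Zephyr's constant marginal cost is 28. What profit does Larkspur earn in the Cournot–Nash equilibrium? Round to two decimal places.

Larkspur's profit: π_L = (149 - Q)q_L - (29q_L). Setting ∂π_L/∂q_L = 0: 120 - 2q_L - (q_D + q_Z) = 0.
Delta's first-order condition: 85 - 2q_D - (q_L + q_Z) = 0.
Zephyr's profit: π_Z = (149 - Q)q_Z - (28q_Z). Setting ∂π_Z/∂q_Z = 0: 121 - 2q_Z - (q_L + q_D) = 0.
Adding the 3 first-order conditions: 326 − 4Q = 0, so Q = 163/2.
Back-substituting: q_L = (120 − 163/2) = 77/2, q_D = (85 − 163/2) = 7/2, q_Z = (121 − 163/2) = 79/2.
Price P = 149 - 163/2 = 135/2.
Larkspur's profit: (135/2 - 29)·(77/2) = 1482.2500.

1482.25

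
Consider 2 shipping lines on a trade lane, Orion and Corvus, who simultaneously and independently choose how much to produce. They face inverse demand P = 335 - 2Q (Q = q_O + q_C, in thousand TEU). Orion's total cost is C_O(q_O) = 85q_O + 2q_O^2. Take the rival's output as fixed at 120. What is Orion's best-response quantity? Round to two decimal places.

With the rival's output fixed at 120, Orion's profit is π_O = (335 - 2·120 - 2q_O)q_O - (85q_O + 2q_O²) = (95 - 2q_O)q_O - (85q_O + 2q_O²).
∂π_O/∂q_O = 10 - 8q_O = 0, so q_O = 5/4.

1.25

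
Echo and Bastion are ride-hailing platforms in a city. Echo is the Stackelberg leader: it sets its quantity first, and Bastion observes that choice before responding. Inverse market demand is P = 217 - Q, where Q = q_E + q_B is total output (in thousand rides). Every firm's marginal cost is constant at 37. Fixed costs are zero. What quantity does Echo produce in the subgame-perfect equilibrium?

Solve by backward induction. Given q_E, the follower Bastion maximises π_B = (217 - q_E - q_B)q_B - 37q_B.
Follower FOC: 180 - q_E - 2q_B = 0, so q_B(q_E) = (180 - q_E)/2.
Echo substitutes q_B(q_E) into its own profit: π_E = q_E(217 - q_E - (180 - q_E)/2) - 37q_E = (127 - (1/2)q_E)q_E - 37q_E.
The leader's first-order condition 90 - q_E = 0 yields q_E = 90.
Then q_B = (180 - 90)/2 = 45.

90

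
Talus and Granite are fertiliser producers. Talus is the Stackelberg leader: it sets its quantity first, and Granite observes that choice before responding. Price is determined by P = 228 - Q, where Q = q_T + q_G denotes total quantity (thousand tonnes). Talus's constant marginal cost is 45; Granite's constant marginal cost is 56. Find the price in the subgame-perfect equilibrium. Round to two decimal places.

Solve by backward induction. Given q_T, the follower Granite maximises π_G = (228 - q_T - q_G)q_G - 56q_G.
∂π_G/∂q_G = 172 - q_T - 2q_G = 0 gives the reaction function q_G = (172 - q_T)/2.
Talus substitutes q_G(q_T) into its own profit: π_T = q_T(228 - q_T - (172 - q_T)/2) - 45q_T = (142 - (1/2)q_T)q_T - 45q_T.
Maximising: ∂π_T/∂q_T = 97 - q_T = 0, giving q_T = 97.
Then q_G = (172 - 97)/2 = 75/2.
Total output Q = 269/2, so price P = 228 - 269/2 = 187/2.

93.50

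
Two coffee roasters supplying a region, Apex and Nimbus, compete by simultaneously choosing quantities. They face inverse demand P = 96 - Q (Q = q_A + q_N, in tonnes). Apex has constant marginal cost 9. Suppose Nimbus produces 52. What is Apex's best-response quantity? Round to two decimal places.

With the rival's output fixed at 52, Apex's profit is π_A = (96 - 52 - q_A)q_A - (9q_A) = (44 - q_A)q_A - (9q_A).
∂π_A/∂q_A = 35 - 2q_A = 0, so q_A = 35/2.

17.50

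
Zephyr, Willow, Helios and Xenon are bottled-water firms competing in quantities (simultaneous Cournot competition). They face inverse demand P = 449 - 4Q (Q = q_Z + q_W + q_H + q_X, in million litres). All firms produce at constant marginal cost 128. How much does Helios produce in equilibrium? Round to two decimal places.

A representative firm's profit is π_i = q_i(449 - 4Q) - 128q_i.
First-order condition (treating rivals' output as given): 321 - 8q_i - 4·Σ_{j≠i} q_j = 0.
With identical firms every q_j equals q_i, so Σ_{j≠i} q_j = 3q_i and 321 = 20q_i, giving q_i = 321/20.

16.05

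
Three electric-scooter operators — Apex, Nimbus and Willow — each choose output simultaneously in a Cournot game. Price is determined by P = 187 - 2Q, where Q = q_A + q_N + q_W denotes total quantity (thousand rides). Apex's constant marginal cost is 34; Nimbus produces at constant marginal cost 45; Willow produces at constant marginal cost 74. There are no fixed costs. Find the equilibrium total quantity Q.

51

Apex's profit: π_A = (187 - 2Q)q_A - (34q_A). Setting ∂π_A/∂q_A = 0: 153 - 4q_A - 2(q_N + q_W) = 0.
Nimbus's profit: π_N = (187 - 2Q)q_N - (45q_N). Setting ∂π_N/∂q_N = 0: 142 - 4q_N - 2(q_A + q_W) = 0.
Willow's profit: π_W = (187 - 2Q)q_W - (74q_W). Setting ∂π_W/∂q_W = 0: 113 - 4q_W - 2(q_A + q_N) = 0.
Summing all 3 equations gives 408 − 8Q = 0, hence Q = 51.
Back-substituting: q_A = (153 − 102)/2 = 51/2, q_N = (142 − 102)/2 = 20, q_W = (113 − 102)/2 = 11/2.
Total output Q = 51/2 + 20 + 11/2 = 51.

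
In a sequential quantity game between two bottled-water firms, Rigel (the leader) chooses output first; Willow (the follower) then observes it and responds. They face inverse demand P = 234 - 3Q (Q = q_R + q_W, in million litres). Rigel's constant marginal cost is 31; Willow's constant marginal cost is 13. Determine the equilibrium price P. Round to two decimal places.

77.25

Solve by backward induction. Given q_R, the follower Willow maximises π_W = (234 - 3q_R - 3q_W)q_W - 13q_W.
Follower FOC: 221 - 3q_R - 6q_W = 0, so q_W(q_R) = (221 - 3q_R)/6.
The leader anticipates this reaction. Substituting into P = 234 - 3Q gives P = 247/2 - (3/2)q_R, so π_R = (247/2 - (3/2)q_R)q_R - 31q_R.
Maximising: ∂π_R/∂q_R = 185/2 - 3q_R = 0, giving q_R = 185/6.
Then q_W = (221 - 3·(185/6))/6 = 257/12.
Total output Q = 209/4, so price P = 234 - 3·(209/4) = 309/4.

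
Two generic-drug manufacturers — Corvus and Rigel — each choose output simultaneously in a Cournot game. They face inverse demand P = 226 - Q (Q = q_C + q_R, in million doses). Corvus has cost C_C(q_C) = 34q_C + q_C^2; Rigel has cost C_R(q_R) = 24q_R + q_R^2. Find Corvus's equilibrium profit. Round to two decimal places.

Corvus's profit: π_C = (226 - Q)q_C - (34q_C + q_C²). Setting ∂π_C/∂q_C = 0: 192 - 4q_C - (q_R) = 0.
Rigel's first-order condition: 202 - 4q_R - (q_C) = 0.
Best responses: q_C = (192 - q_R)/4, q_R = (202 - q_C)/4.
Solving the pair: q_C = 566/15, q_R = 616/15.
Price P = 226 - 394/5 = 736/5.
Corvus's profit: (736/5)·(566/15) - 34·(566/15) - (566/15)² = 2847.6089.

2847.61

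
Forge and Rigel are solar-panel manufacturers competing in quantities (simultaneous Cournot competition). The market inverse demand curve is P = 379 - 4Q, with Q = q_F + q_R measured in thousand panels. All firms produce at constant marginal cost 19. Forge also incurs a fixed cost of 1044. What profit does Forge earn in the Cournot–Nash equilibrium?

Each firm earns π_i = (379 - 4Q)q_i - 19q_i.
First-order condition (treating rivals' output as given): 360 - 8q_i - 4q_j = 0.
With identical firms every q_j equals q_i, so q_j = q_i and 360 = 12q_i, giving q_i = 30.
Price P = 379 - 4·60 = 139.
Forge's profit: (139 - 19)·30 - 1044 = 2556.

2556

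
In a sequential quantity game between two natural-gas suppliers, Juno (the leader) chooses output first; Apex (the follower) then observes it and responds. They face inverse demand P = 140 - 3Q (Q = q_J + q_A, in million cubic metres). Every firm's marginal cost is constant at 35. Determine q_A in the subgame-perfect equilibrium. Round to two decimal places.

8.75

Solve by backward induction. Given q_J, the follower Apex maximises π_A = (140 - 3q_J - 3q_A)q_A - 35q_A.
∂π_A/∂q_A = 105 - 3q_J - 6q_A = 0 gives the reaction function q_A = (105 - 3q_J)/6.
Juno substitutes q_A(q_J) into its own profit: π_J = q_J(140 - 3q_J - (105 - 3q_J)/2) - 35q_J = (175/2 - (3/2)q_J)q_J - 35q_J.
Leader FOC: 105/2 - 3q_J = 0, so q_J = 35/2.
Then q_A = (105 - 3·(35/2))/6 = 35/4.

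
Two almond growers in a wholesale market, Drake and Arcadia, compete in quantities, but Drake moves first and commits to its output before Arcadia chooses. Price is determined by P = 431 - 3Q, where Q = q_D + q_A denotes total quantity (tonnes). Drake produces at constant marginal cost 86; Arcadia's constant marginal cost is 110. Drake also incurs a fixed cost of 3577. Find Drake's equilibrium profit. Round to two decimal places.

Solve by backward induction. Given q_D, the follower Arcadia maximises π_A = (431 - 3q_D - 3q_A)q_A - 110q_A.
∂π_A/∂q_A = 321 - 3q_D - 6q_A = 0 gives the reaction function q_A = (321 - 3q_D)/6.
Drake substitutes q_A(q_D) into its own profit: π_D = q_D(431 - 3q_D - (321 - 3q_D)/2) - 86q_D = (541/2 - (3/2)q_D)q_D - 86q_D.
Maximising: ∂π_D/∂q_D = 369/2 - 3q_D = 0, giving q_D = 123/2.
Then q_A = (321 - 3·(123/2))/6 = 91/4.
Price P = 431 - 3·(337/4) = 713/4.
Drake's profit: (713/4 - 86)·(123/2) - 3577 = 2096.3750.

2096.38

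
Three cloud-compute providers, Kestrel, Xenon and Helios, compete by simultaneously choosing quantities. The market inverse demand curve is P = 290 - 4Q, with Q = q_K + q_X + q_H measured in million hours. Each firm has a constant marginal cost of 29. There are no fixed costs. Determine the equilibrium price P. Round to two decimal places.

94.25

A representative firm's profit is π_i = q_i(290 - 4Q) - 29q_i.
Setting ∂π_i/∂q_i = 0 with rivals' quantities fixed: 261 - 8q_i - 4·Σ_{j≠i} q_j = 0.
With identical firms every q_j equals q_i, so Σ_{j≠i} q_j = 2q_i and 261 = 16q_i, giving q_i = 261/16.
Total output Q = 783/16, so price P = 290 - 4·(783/16) = 377/4.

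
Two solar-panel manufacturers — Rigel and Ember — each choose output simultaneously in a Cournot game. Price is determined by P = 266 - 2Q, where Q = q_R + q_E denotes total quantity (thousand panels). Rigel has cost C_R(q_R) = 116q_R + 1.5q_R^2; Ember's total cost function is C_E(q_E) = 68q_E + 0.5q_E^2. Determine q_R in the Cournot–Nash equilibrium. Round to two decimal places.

Rigel's profit: π_R = (266 - 2Q)q_R - (116q_R + (3/2)q_R²). Setting ∂π_R/∂q_R = 0: 150 - 7q_R - 2(q_E) = 0.
Ember's first-order condition: 198 - 5q_E - 2(q_R) = 0.
Best responses: q_R = (150 - 2q_E)/7, q_E = (198 - 2q_R)/5.
Substituting one into the other gives q_R = 354/31 and q_E = 1086/31.

11.42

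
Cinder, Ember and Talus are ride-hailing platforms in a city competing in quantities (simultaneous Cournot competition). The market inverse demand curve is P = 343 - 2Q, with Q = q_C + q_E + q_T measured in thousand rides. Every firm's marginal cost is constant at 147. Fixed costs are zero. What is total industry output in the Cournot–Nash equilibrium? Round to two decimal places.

Each firm earns π_i = (343 - 2Q)q_i - 147q_i.
Setting ∂π_i/∂q_i = 0 with rivals' quantities fixed: 196 - 4q_i - 2·Σ_{j≠i} q_j = 0.
With identical firms every q_j equals q_i, so Σ_{j≠i} q_j = 2q_i and 196 = 8q_i, giving q_i = 49/2.
Total output Q = 49/2 + 49/2 + 49/2 = 147/2.

73.50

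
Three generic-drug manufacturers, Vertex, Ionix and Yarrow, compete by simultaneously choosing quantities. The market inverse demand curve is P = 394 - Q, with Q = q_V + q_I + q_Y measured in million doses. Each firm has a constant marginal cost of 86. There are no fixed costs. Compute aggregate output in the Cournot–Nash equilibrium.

231

Each firm earns π_i = (394 - Q)q_i - 86q_i.
First-order condition (treating rivals' output as given): 308 - 2q_i - Σ_{j≠i} q_j = 0.
With identical firms every q_j equals q_i, so Σ_{j≠i} q_j = 2q_i and 308 = 4q_i, giving q_i = 77.
Total output Q = 77 + 77 + 77 = 231.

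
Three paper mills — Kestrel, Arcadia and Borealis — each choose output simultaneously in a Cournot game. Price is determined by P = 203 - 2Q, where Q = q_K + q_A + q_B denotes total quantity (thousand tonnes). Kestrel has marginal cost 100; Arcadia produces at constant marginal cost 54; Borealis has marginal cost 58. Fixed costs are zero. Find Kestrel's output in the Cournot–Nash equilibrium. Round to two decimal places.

1.88

Kestrel's profit: π_K = (203 - 2Q)q_K - (100q_K). Setting ∂π_K/∂q_K = 0: 103 - 4q_K - 2(q_A + q_B) = 0.
Arcadia's first-order condition: 149 - 4q_A - 2(q_K + q_B) = 0.
Borealis's first-order condition: 145 - 4q_B - 2(q_K + q_A) = 0.
Adding the 3 first-order conditions: 397 − 8Q = 0, so Q = 397/8.
Back-substituting: q_K = (103 − 397/4)/2 = 15/8, q_A = (149 − 397/4)/2 = 199/8, q_B = (145 − 397/4)/2 = 183/8.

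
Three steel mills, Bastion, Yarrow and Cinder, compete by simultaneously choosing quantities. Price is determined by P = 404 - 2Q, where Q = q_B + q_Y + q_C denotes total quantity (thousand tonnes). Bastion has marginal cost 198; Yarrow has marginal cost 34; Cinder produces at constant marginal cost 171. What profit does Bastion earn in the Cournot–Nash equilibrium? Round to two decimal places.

7.03

Bastion's profit: π_B = (404 - 2Q)q_B - (198q_B). Setting ∂π_B/∂q_B = 0: 206 - 4q_B - 2(q_Y + q_C) = 0.
Yarrow's profit: π_Y = (404 - 2Q)q_Y - (34q_Y). Setting ∂π_Y/∂q_Y = 0: 370 - 4q_Y - 2(q_B + q_C) = 0.
Cinder's profit: π_C = (404 - 2Q)q_C - (171q_C). Setting ∂π_C/∂q_C = 0: 233 - 4q_C - 2(q_B + q_Y) = 0.
Summing all 3 equations gives 809 − 8Q = 0, hence Q = 809/8.
Back-substituting: q_B = (206 − 809/4)/2 = 15/8, q_Y = (370 − 809/4)/2 = 671/8, q_C = (233 − 809/4)/2 = 123/8.
Price P = 404 - 2·(809/8) = 807/4.
Bastion's profit: (807/4 - 198)·(15/8) = 225/32.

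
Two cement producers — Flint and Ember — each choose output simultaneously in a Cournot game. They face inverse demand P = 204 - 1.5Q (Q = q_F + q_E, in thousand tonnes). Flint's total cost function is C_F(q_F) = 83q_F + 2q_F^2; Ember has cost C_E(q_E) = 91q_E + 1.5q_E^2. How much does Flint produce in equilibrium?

Flint's profit: π_F = (204 - 1.5Q)q_F - (83q_F + 2q_F²). Setting ∂π_F/∂q_F = 0: 121 - 7q_F - (3/2)(q_E) = 0.
Ember's profit: π_E = (204 - 1.5Q)q_E - (91q_E + (3/2)q_E²). Setting ∂π_E/∂q_E = 0: 113 - 6q_E - (3/2)(q_F) = 0.
Rearranging gives the reaction functions q_F = (121 - (3/2)q_E)/7 and q_E = (113 - (3/2)q_F)/6.
Substituting one into the other gives q_F = 14 and q_E = 46/3.

14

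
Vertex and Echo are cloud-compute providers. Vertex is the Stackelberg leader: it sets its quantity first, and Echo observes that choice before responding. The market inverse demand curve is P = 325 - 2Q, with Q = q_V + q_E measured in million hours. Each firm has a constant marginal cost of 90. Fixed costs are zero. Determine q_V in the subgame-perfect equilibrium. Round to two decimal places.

The follower Echo best-responds to any q_V: π_E = (325 - 2Q)q_E - 90q_E.
Setting the follower's marginal profit to zero, 235 - 2q_V - 4q_E = 0, i.e. q_E = (235 - 2q_V)/4.
The leader anticipates this reaction. Substituting into P = 325 - 2Q gives P = 415/2 - q_V, so π_V = (415/2 - q_V)q_V - 90q_V.
The leader's first-order condition 235/2 - 2q_V = 0 yields q_V = 235/4.
Then q_E = (235 - 2·(235/4))/4 = 235/8.

58.75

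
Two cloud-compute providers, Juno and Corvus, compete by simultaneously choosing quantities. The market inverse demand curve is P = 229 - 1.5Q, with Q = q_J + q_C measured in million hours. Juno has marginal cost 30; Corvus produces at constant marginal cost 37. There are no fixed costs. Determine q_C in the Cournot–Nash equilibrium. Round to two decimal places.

Juno's profit: π_J = (229 - 1.5Q)q_J - (30q_J). Setting ∂π_J/∂q_J = 0: 199 - 3q_J - (3/2)(q_C) = 0.
Corvus's profit: π_C = (229 - 1.5Q)q_C - (37q_C). Setting ∂π_C/∂q_C = 0: 192 - 3q_C - (3/2)(q_J) = 0.
Rearranging gives the reaction functions q_J = (199 - (3/2)q_C)/3 and q_C = (192 - (3/2)q_J)/3.
Substituting one into the other gives q_J = 412/9 and q_C = 370/9.

41.11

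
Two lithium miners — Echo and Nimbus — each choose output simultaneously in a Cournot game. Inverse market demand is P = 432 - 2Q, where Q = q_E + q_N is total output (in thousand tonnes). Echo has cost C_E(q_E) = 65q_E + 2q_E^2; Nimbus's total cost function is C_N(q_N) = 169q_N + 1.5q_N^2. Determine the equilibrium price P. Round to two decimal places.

300.73

Echo's profit: π_E = (432 - 2Q)q_E - (65q_E + 2q_E²). Setting ∂π_E/∂q_E = 0: 367 - 8q_E - 2(q_N) = 0.
Nimbus's profit: π_N = (432 - 2Q)q_N - (169q_N + (3/2)q_N²). Setting ∂π_N/∂q_N = 0: 263 - 7q_N - 2(q_E) = 0.
Rearranging gives the reaction functions q_E = (367 - 2q_N)/8 and q_N = (263 - 2q_E)/7.
Solving the pair: q_E = 39.2885, q_N = 685/26.
Total output Q = 65.6346, so price P = 432 - 2·65.6346 = 300.7308.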